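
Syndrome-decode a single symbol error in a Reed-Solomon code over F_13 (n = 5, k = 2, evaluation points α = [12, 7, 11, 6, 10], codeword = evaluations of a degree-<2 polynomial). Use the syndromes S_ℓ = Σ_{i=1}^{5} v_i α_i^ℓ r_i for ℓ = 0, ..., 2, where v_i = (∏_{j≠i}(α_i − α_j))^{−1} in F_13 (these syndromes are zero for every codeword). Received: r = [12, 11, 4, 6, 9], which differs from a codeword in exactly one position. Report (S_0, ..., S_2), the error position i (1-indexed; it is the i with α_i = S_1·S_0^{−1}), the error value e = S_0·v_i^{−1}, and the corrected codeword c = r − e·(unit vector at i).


S = (1, 6, 10), error at position 4, error magnitude e = 3, c = [12, 11, 4, 3, 9].

Step 1: column multipliers v_i = (∏_{j≠i}(α_i − α_j))^{−1} mod 13.
  i = 1 (α = 12): (12−7)(12−11)(12−6)(12−10) = 5·1·6·2 = 60 ≡ 8, so v_1 = 8^{−1} = 5 (mod 13).
  i = 2 (α = 7): (7−12)(7−11)(7−6)(7−10) = (−5)·(−4)·1·(−3) = −60 ≡ 5, so v_2 = 5^{−1} = 8 (mod 13).
  i = 3 (α = 11): (11−12)(11−7)(11−6)(11−10) = (−1)·4·5·1 = −20 ≡ 6, so v_3 = 6^{−1} = 11 (mod 13).
  i = 4 (α = 6): (6−12)(6−7)(6−11)(6−10) = (−6)·(−1)·(−5)·(−4) = 120 ≡ 3, so v_4 = 3^{−1} = 9 (mod 13).
  i = 5 (α = 10): (10−12)(10−7)(10−11)(10−6) = (−2)·3·(−1)·4 = 24 ≡ 11, so v_5 = 11^{−1} = 6 (mod 13).
  v = [5, 8, 11, 9, 6].
Step 2: syndromes of r = [12, 11, 4, 6, 9] (all sums mod 13).
  S_0 = Σ v_i r_i = 5·12 + 8·11 + 11·4 + 9·6 + 6·9 = 300 ≡ 1.
  S_1 = Σ v_i α_i r_i = 5·12·12 + 8·7·11 + 11·11·4 + 9·6·6 + 6·10·9 = 2684 ≡ 6.
  α_i^2 mod 13 = [1, 10, 4, 10, 9].
  S_2 = Σ v_i α_i^2 r_i = 5·1·12 + 8·10·11 + 11·4·4 + 9·10·6 + 6·9·9 = 2142 ≡ 10.
  S = (1, 6, 10) ≠ 0, so r is not a codeword (an error is present).
Step 3: locate the error. For a single error e at position i, S_ℓ = v_i·e·α_i^ℓ, so α_err = S_1/S_0.
  S_0^{−1} = 1^{−1} = 1 (mod 13), so α_err = 6·1 = 6 ≡ 6 = α_4. Error position i = 4.
  Consistency check: S_2/S_1 = 10·11 = 110 ≡ 6 = α_err ✓ (single-error assumption holds).
Step 4: error magnitude e = S_0/v_4 = S_0·∏_{j≠4}(α_4 − α_j) = 1·3 = 3 ≡ 3 (mod 13).
Step 5: correct position 4: c_4 = r_4 − e = 6 − 3 ≡ 3 (mod 13). Hence c = [12, 11, 4, 3, 9].
  Check: interpolating c through the α_i gives m(x) = 7 + 8·x (degree < 2) with m(α_i) = c_i for every i, so c is indeed a codeword.


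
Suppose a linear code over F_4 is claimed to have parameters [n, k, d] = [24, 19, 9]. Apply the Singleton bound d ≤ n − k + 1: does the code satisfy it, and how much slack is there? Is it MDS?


Singleton RHS = n − k + 1 = 6, slack = -3, bound violated (no such code; not MDS).

Singleton bound: d ≤ n − k + 1.
Here n = 24, k = 19, so n − k + 1 = 6.
Given d = 9, check d ≤ 6: NO.
Slack = (n − k + 1) − d = -3.
The slack is negative: d = 9 exceeds n − k + 1 = 6 by 3, so the Singleton bound is violated and no linear [24, 19, 9]_4 code can exist. In particular it is not MDS (MDS requires d = n − k + 1 exactly).
Description: the claimed parameters are [24, 19, 9]_4; such a code would be impossible (violates the Singleton bound).


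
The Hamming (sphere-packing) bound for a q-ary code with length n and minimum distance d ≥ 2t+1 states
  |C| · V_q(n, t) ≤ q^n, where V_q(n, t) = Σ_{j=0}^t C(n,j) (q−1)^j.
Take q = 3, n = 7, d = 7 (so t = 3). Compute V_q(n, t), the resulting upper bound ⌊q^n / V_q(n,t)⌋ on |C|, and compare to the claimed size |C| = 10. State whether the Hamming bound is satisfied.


V_q(n, t) = 379, q^n = 2187, Hamming bound = 5, |C| = 10 > bound (violated).

Step 1: Compute V_q(n, t) = Σ_{j=0}^3 C(n, j) (q−1)^j.
  j = 0: C(7,0)·(2)^0 = 1·1 = 1.
  j = 1: C(7,1)·(2)^1 = 7·2 = 14.
  j = 2: C(7,2)·(2)^2 = 21·4 = 84.
  j = 3: C(7,3)·(2)^3 = 35·8 = 280.
  V_q(n, t) = 1 + 14 + 84 + 280 = 379.
Step 2: q^n = 3^7 = 2187.
Step 3: Hamming bound ⌊q^n / V_q(n,t)⌋ = ⌊2187/379⌋ = 5.
Step 4: Compare |C| = 10 to 5: violated.
The claimed |C| lies above the Hamming bound, so no 3-ary code of length 7 with d ≥ 7 can have 10 codewords.


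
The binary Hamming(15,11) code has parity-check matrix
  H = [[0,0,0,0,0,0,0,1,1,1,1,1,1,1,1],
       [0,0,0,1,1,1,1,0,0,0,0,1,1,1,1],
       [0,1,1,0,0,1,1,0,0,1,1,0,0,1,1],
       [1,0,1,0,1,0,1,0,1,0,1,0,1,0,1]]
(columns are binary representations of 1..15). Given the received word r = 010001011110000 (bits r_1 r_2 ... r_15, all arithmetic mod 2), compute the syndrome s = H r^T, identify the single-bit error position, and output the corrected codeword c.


s = (0, 1, 0, 0)^T, error position = 4, corrected codeword c = 010101011110000

Compute s = H r^T mod 2 one row at a time:
  s_1 = 1 + 1 + 1 + 1 + 0 + 0 + 0 + 0 = 4 ≡ 0 (mod 2).
  s_2 = 0 + 0 + 1 + 0 + 0 + 0 + 0 + 0 = 1 ≡ 1 (mod 2).
  s_3 = 1 + 0 + 1 + 0 + 1 + 1 + 0 + 0 = 4 ≡ 0 (mod 2).
  s_4 = 0 + 0 + 0 + 0 + 1 + 1 + 0 + 0 = 2 ≡ 0 (mod 2).
s = (0, 1, 0, 0)^T — this equals column 4 of H (binary 0100), so error is at position 4.
Correct: flip bit 4 of r = 010001011110000 to get c = 010101011110000.


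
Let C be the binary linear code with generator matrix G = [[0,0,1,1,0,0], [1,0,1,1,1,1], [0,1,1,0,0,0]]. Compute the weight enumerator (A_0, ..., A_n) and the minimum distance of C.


Weight distribution: A_0 = 1, A_2 = 3, A_3 = 1, A_5 = 3. Minimum distance d = 2.

Enumerate all 2^3 = 8 messages m ∈ F_2^3.
For each, compute codeword c = mG in F_2^6, then tally its weight.
  m = 000 → c = 000000, weight = 0.
  m = 100 → c = 001100, weight = 2.
  m = 010 → c = 101111, weight = 5.
  m = 110 → c = 100011, weight = 3.
  m = 001 → c = 011000, weight = 2.
  m = 101 → c = 010100, weight = 2.
  m = 011 → c = 110111, weight = 5.
  m = 111 → c = 111011, weight = 5.
Tally weights:
  weight 0: 1 codewords.
  weight 2: 3 codewords.
  weight 3: 1 codewords.
  weight 5: 3 codewords.
Minimum distance d = smallest w > 0 with A_w > 0 = 2.
Sanity: Σ A_w = 8 = 2^3 = 8 ✓.


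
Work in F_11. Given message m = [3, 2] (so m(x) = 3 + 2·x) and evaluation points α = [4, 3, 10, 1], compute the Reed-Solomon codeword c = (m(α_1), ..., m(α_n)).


c = [0, 9, 1, 5]

Message polynomial: m(x) = 3 + 2·x (mod 11).
For each evaluation point α_i, compute m(α_i) mod 11:
  α_1 = 4: Horner steps 2 → 0, so m(4) = 0.
  α_2 = 3: Horner steps 2 → 9, so m(3) = 9.
  α_3 = 10: Horner steps 2 → 1, so m(10) = 1.
  α_4 = 1: Horner steps 2 → 5, so m(1) = 5.
Codeword c = [0, 9, 1, 5] ∈ F_11^4.


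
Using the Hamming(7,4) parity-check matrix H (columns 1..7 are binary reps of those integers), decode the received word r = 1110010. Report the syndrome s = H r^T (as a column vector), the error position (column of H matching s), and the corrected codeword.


s = (1, 1, 0)^T, error position = 6, corrected codeword c = 1110000

Compute s = H r^T mod 2 one row at a time:
  s_1 = 0 + 0 + 1 + 0 = 1 ≡ 1 (mod 2).
  s_2 = 1 + 1 + 1 + 0 = 3 ≡ 1 (mod 2).
  s_3 = 1 + 1 + 0 + 0 = 2 ≡ 0 (mod 2).
s = (1, 1, 0)^T — this equals column 6 of H (binary 110), so error is at position 6.
Correct: flip bit 6 of r = 1110010 to get c = 1110000.


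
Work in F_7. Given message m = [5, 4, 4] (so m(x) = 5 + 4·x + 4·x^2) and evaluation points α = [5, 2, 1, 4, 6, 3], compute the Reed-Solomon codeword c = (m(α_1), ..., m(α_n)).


c = [6, 1, 6, 1, 5, 4]

Message polynomial: m(x) = 5 + 4·x + 4·x^2 (mod 7).
For each evaluation point α_i, compute m(α_i) mod 7:
  α_1 = 5: Horner steps 4 → 3 → 6, so m(5) = 6.
  α_2 = 2: Horner steps 4 → 5 → 1, so m(2) = 1.
  α_3 = 1: Horner steps 4 → 1 → 6, so m(1) = 6.
  α_4 = 4: Horner steps 4 → 6 → 1, so m(4) = 1.
  α_5 = 6: Horner steps 4 → 0 → 5, so m(6) = 5.
  α_6 = 3: Horner steps 4 → 2 → 4, so m(3) = 4.
Codeword c = [6, 1, 6, 1, 5, 4] ∈ F_7^6.


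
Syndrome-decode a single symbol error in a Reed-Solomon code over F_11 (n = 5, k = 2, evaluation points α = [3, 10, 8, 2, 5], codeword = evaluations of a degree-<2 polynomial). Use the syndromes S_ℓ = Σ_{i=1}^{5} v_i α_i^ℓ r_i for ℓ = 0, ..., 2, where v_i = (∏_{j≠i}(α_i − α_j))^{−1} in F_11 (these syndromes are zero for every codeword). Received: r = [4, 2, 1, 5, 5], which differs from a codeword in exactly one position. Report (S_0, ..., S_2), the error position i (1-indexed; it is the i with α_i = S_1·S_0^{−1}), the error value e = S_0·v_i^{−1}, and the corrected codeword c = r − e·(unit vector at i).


S = (7, 3, 6), error at position 4, error magnitude e = 7, c = [4, 2, 1, 9, 5].

Step 1: column multipliers v_i = (∏_{j≠i}(α_i − α_j))^{−1} mod 11.
  i = 1 (α = 3): (3−10)(3−8)(3−2)(3−5) = (−7)·(−5)·1·(−2) = −70 ≡ 7, so v_1 = 7^{−1} = 8 (mod 11).
  i = 2 (α = 10): (10−3)(10−8)(10−2)(10−5) = 7·2·8·5 = 560 ≡ 10, so v_2 = 10^{−1} = 10 (mod 11).
  i = 3 (α = 8): (8−3)(8−10)(8−2)(8−5) = 5·(−2)·6·3 = −180 ≡ 7, so v_3 = 7^{−1} = 8 (mod 11).
  i = 4 (α = 2): (2−3)(2−10)(2−8)(2−5) = (−1)·(−8)·(−6)·(−3) = 144 ≡ 1, so v_4 = 1^{−1} = 1 (mod 11).
  i = 5 (α = 5): (5−3)(5−10)(5−8)(5−2) = 2·(−5)·(−3)·3 = 90 ≡ 2, so v_5 = 2^{−1} = 6 (mod 11).
  v = [8, 10, 8, 1, 6].
Step 2: syndromes of r = [4, 2, 1, 5, 5] (all sums mod 11).
  S_0 = Σ v_i r_i = 8·4 + 10·2 + 8·1 + 1·5 + 6·5 = 95 ≡ 7.
  S_1 = Σ v_i α_i r_i = 8·3·4 + 10·10·2 + 8·8·1 + 1·2·5 + 6·5·5 = 520 ≡ 3.
  α_i^2 mod 11 = [9, 1, 9, 4, 3].
  S_2 = Σ v_i α_i^2 r_i = 8·9·4 + 10·1·2 + 8·9·1 + 1·4·5 + 6·3·5 = 490 ≡ 6.
  S = (7, 3, 6) ≠ 0, so r is not a codeword (an error is present).
Step 3: locate the error. For a single error e at position i, S_ℓ = v_i·e·α_i^ℓ, so α_err = S_1/S_0.
  S_0^{−1} = 7^{−1} = 8 (mod 11), so α_err = 3·8 = 24 ≡ 2 = α_4. Error position i = 4.
  Consistency check: S_2/S_1 = 6·4 = 24 ≡ 2 = α_err ✓ (single-error assumption holds).
Step 4: error magnitude e = S_0/v_4 = S_0·∏_{j≠4}(α_4 − α_j) = 7·1 = 7 ≡ 7 (mod 11).
Step 5: correct position 4: c_4 = r_4 − e = 5 − 7 ≡ 9 (mod 11). Hence c = [4, 2, 1, 9, 5].
  Check: interpolating c through the α_i gives m(x) = 8 + 6·x (degree < 2) with m(α_i) = c_i for every i, so c is indeed a codeword.


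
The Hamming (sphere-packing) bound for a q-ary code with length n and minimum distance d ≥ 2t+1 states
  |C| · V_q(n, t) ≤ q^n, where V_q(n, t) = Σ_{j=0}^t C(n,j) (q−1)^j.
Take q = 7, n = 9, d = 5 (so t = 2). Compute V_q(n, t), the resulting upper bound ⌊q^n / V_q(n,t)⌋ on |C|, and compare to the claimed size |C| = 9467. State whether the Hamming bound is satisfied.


V_q(n, t) = 1351, q^n = 40353607, Hamming bound = 29869, |C| = 9467 ≤ bound (satisfied).

Step 1: Compute V_q(n, t) = Σ_{j=0}^2 C(n, j) (q−1)^j.
  j = 0: C(9,0)·(6)^0 = 1·1 = 1.
  j = 1: C(9,1)·(6)^1 = 9·6 = 54.
  j = 2: C(9,2)·(6)^2 = 36·36 = 1296.
  V_q(n, t) = 1 + 54 + 1296 = 1351.
Step 2: q^n = 7^9 = 40353607.
Step 3: Hamming bound ⌊q^n / V_q(n,t)⌋ = ⌊40353607/1351⌋ = 29869.
Step 4: Compare |C| = 9467 to 29869: satisfied.
The claimed |C| lies below the Hamming bound.


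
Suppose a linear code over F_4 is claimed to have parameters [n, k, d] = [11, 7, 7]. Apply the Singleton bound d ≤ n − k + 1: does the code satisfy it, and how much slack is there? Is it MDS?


Singleton RHS = n − k + 1 = 5, slack = -2, bound violated (no such code; not MDS).

Singleton bound: d ≤ n − k + 1.
Here n = 11, k = 7, so n − k + 1 = 5.
Given d = 7, check d ≤ 5: NO.
Slack = (n − k + 1) − d = -2.
The slack is negative: d = 7 exceeds n − k + 1 = 5 by 2, so the Singleton bound is violated and no linear [11, 7, 7]_4 code can exist. In particular it is not MDS (MDS requires d = n − k + 1 exactly).
Description: the claimed parameters are [11, 7, 7]_4; such a code would be impossible (violates the Singleton bound).


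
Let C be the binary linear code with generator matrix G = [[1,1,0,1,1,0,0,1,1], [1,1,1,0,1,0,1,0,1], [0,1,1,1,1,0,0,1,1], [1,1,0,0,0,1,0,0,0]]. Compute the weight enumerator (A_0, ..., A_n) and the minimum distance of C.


Weight distribution: A_0 = 1, A_2 = 1, A_3 = 2, A_4 = 3, A_5 = 4, A_6 = 3, A_7 = 2. Minimum distance d = 2.

Enumerate all 2^4 = 16 messages m ∈ F_2^4.
For each, compute codeword c = mG in F_2^9, then tally its weight.
  m = 0000 → c = 000000000, weight = 0.
  m = 1000 → c = 110110011, weight = 6.
  m = 0100 → c = 111010101, weight = 6.
  m = 1100 → c = 001100110, weight = 4.
  m = 0010 → c = 011110011, weight = 6.
  m = 1010 → c = 101000000, weight = 2.
  m = 0110 → c = 100100110, weight = 4.
  m = 1110 → c = 010010101, weight = 4.
  m = 0001 → c = 110001000, weight = 3.
  m = 1001 → c = 000111011, weight = 5.
  m = 0101 → c = 001011101, weight = 5.
  m = 1101 → c = 111101110, weight = 7.
  m = 0011 → c = 101111011, weight = 7.
  m = 1011 → c = 011001000, weight = 3.
  m = 0111 → c = 010101110, weight = 5.
  m = 1111 → c = 100011101, weight = 5.
Tally weights:
  weight 0: 1 codewords.
  weight 2: 1 codewords.
  weight 3: 2 codewords.
  weight 4: 3 codewords.
  weight 5: 4 codewords.
  weight 6: 3 codewords.
  weight 7: 2 codewords.
Minimum distance d = smallest w > 0 with A_w > 0 = 2.
Sanity: Σ A_w = 16 = 2^4 = 16 ✓.


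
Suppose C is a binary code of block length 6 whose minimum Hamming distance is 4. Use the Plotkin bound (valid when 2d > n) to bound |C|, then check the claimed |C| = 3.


Plotkin bound M ≤ 4; given |C| = 3 ≤ bound (satisfied).

Check applicability: 2d = 8, n = 6.
2d − n = 2 > 0, so Plotkin applies.
Compute d/(2d−n) = 4/2 ≈ 2.0000.
⌊d/(2d−n)⌋ = 2.
Plotkin bound: M ≤ 2·2 = 4.
Given |C| = 3, check: satisfied.
This |C| is below the Plotkin bound.


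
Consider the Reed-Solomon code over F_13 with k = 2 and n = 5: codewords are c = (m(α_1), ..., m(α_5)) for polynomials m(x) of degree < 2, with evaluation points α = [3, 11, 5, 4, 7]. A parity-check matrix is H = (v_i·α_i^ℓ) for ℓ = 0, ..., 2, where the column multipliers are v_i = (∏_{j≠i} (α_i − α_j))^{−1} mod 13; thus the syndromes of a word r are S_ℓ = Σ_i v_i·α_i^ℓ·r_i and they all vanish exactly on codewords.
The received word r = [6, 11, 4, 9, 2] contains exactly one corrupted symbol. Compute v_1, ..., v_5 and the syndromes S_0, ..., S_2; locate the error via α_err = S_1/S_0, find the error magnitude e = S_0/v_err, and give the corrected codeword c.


S = (6, 11, 5), error at position 4, error magnitude e = 4, c = [6, 11, 4, 5, 2].

Step 1: column multipliers v_i = (∏_{j≠i}(α_i − α_j))^{−1} mod 13.
  i = 1 (α = 3): (3−11)(3−5)(3−4)(3−7) = (−8)·(−2)·(−1)·(−4) = 64 ≡ 12, so v_1 = 12^{−1} = 12 (mod 13).
  i = 2 (α = 11): (11−3)(11−5)(11−4)(11−7) = 8·6·7·4 = 1344 ≡ 5, so v_2 = 5^{−1} = 8 (mod 13).
  i = 3 (α = 5): (5−3)(5−11)(5−4)(5−7) = 2·(−6)·1·(−2) = 24 ≡ 11, so v_3 = 11^{−1} = 6 (mod 13).
  i = 4 (α = 4): (4−3)(4−11)(4−5)(4−7) = 1·(−7)·(−1)·(−3) = −21 ≡ 5, so v_4 = 5^{−1} = 8 (mod 13).
  i = 5 (α = 7): (7−3)(7−11)(7−5)(7−4) = 4·(−4)·2·3 = −96 ≡ 8, so v_5 = 8^{−1} = 5 (mod 13).
  v = [12, 8, 6, 8, 5].
Step 2: syndromes of r = [6, 11, 4, 9, 2] (all sums mod 13).
  S_0 = Σ v_i r_i = 12·6 + 8·11 + 6·4 + 8·9 + 5·2 = 266 ≡ 6.
  S_1 = Σ v_i α_i r_i = 12·3·6 + 8·11·11 + 6·5·4 + 8·4·9 + 5·7·2 = 1662 ≡ 11.
  α_i^2 mod 13 = [9, 4, 12, 3, 10].
  S_2 = Σ v_i α_i^2 r_i = 12·9·6 + 8·4·11 + 6·12·4 + 8·3·9 + 5·10·2 = 1604 ≡ 5.
  S = (6, 11, 5) ≠ 0, so r is not a codeword (an error is present).
Step 3: locate the error. For a single error e at position i, S_ℓ = v_i·e·α_i^ℓ, so α_err = S_1/S_0.
  S_0^{−1} = 6^{−1} = 11 (mod 13), so α_err = 11·11 = 121 ≡ 4 = α_4. Error position i = 4.
  Consistency check: S_2/S_1 = 5·6 = 30 ≡ 4 = α_err ✓ (single-error assumption holds).
Step 4: error magnitude e = S_0/v_4 = S_0·∏_{j≠4}(α_4 − α_j) = 6·5 = 30 ≡ 4 (mod 13).
Step 5: correct position 4: c_4 = r_4 − e = 9 − 4 ≡ 5 (mod 13). Hence c = [6, 11, 4, 5, 2].
  Check: interpolating c through the α_i gives m(x) = 9 + 12·x (degree < 2) with m(α_i) = c_i for every i, so c is indeed a codeword.


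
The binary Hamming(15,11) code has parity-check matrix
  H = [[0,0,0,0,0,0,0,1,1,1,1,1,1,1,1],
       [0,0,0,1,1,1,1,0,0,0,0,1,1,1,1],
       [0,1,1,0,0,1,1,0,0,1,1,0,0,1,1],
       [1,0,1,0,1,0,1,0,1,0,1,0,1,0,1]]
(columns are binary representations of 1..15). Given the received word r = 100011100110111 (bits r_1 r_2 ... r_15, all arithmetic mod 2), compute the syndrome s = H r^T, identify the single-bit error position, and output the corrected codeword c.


s = (1, 0, 0, 0)^T, error position = 8, corrected codeword c = 100011110110111

Compute s = H r^T mod 2 one row at a time:
  s_1 = 0 + 0 + 1 + 1 + 0 + 1 + 1 + 1 = 5 ≡ 1 (mod 2).
  s_2 = 0 + 1 + 1 + 1 + 0 + 1 + 1 + 1 = 6 ≡ 0 (mod 2).
  s_3 = 0 + 0 + 1 + 1 + 1 + 1 + 1 + 1 = 6 ≡ 0 (mod 2).
  s_4 = 1 + 0 + 1 + 1 + 0 + 1 + 1 + 1 = 6 ≡ 0 (mod 2).
s = (1, 0, 0, 0)^T — this equals column 8 of H (binary 1000), so error is at position 8.
Correct: flip bit 8 of r = 100011100110111 to get c = 100011110110111.


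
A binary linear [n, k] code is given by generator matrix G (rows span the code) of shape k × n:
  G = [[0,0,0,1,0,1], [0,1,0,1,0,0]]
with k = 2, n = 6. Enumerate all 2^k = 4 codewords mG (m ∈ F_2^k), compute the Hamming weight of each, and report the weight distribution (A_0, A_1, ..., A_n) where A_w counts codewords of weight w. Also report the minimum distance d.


Weight distribution: A_0 = 1, A_2 = 3. Minimum distance d = 2.

Enumerate all 2^2 = 4 messages m ∈ F_2^2.
For each, compute codeword c = mG in F_2^6, then tally its weight.
  m = 00 → c = 000000, weight = 0.
  m = 10 → c = 000101, weight = 2.
  m = 01 → c = 010100, weight = 2.
  m = 11 → c = 010001, weight = 2.
Tally weights:
  weight 0: 1 codewords.
  weight 2: 3 codewords.
Minimum distance d = smallest w > 0 with A_w > 0 = 2.
Sanity: Σ A_w = 4 = 2^2 = 4 ✓.


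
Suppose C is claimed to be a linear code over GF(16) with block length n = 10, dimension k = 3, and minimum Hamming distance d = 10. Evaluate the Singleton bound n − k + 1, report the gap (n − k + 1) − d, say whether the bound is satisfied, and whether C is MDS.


Singleton RHS = n − k + 1 = 8, slack = -2, bound violated (no such code; not MDS).

Singleton bound: d ≤ n − k + 1.
Here n = 10, k = 3, so n − k + 1 = 8.
Given d = 10, check d ≤ 8: NO.
Slack = (n − k + 1) − d = -2.
The slack is negative: d = 10 exceeds n − k + 1 = 8 by 2, so the Singleton bound is violated and no linear [10, 3, 10]_16 code can exist. In particular it is not MDS (MDS requires d = n − k + 1 exactly).
Description: the claimed parameters are [10, 3, 10]_16; such a code would be impossible (violates the Singleton bound).


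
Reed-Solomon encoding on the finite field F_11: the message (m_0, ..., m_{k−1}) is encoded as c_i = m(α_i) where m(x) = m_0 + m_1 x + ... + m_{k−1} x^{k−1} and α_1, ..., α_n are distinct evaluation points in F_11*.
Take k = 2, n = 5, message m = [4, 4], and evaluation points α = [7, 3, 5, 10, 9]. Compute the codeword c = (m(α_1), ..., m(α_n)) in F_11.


c = [10, 5, 2, 0, 7]

Message polynomial: m(x) = 4 + 4·x (mod 11).
For each evaluation point α_i, compute m(α_i) mod 11:
  α_1 = 7: Horner steps 4 → 10, so m(7) = 10.
  α_2 = 3: Horner steps 4 → 5, so m(3) = 5.
  α_3 = 5: Horner steps 4 → 2, so m(5) = 2.
  α_4 = 10: Horner steps 4 → 0, so m(10) = 0.
  α_5 = 9: Horner steps 4 → 7, so m(9) = 7.
Codeword c = [10, 5, 2, 0, 7] ∈ F_11^5.


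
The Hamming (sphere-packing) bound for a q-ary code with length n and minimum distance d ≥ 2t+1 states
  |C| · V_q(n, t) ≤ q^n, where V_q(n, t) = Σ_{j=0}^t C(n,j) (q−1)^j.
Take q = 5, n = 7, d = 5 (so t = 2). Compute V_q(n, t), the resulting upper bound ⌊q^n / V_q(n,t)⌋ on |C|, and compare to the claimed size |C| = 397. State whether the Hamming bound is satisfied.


V_q(n, t) = 365, q^n = 78125, Hamming bound = 214, |C| = 397 > bound (violated).

Step 1: Compute V_q(n, t) = Σ_{j=0}^2 C(n, j) (q−1)^j.
  j = 0: C(7,0)·(4)^0 = 1·1 = 1.
  j = 1: C(7,1)·(4)^1 = 7·4 = 28.
  j = 2: C(7,2)·(4)^2 = 21·16 = 336.
  V_q(n, t) = 1 + 28 + 336 = 365.
Step 2: q^n = 5^7 = 78125.
Step 3: Hamming bound ⌊q^n / V_q(n,t)⌋ = ⌊78125/365⌋ = 214.
Step 4: Compare |C| = 397 to 214: violated.
The claimed |C| lies above the Hamming bound, so no 5-ary code of length 7 with d ≥ 5 can have 397 codewords.


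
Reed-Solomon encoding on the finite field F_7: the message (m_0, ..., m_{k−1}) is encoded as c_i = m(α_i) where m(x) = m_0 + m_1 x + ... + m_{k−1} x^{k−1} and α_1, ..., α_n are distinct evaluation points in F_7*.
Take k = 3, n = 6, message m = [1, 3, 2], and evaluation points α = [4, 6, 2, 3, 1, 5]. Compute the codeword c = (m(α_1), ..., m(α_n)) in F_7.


c = [3, 0, 1, 0, 6, 3]

Message polynomial: m(x) = 1 + 3·x + 2·x^2 (mod 7).
For each evaluation point α_i, compute m(α_i) mod 7:
  α_1 = 4: Horner steps 2 → 4 → 3, so m(4) = 3.
  α_2 = 6: Horner steps 2 → 1 → 0, so m(6) = 0.
  α_3 = 2: Horner steps 2 → 0 → 1, so m(2) = 1.
  α_4 = 3: Horner steps 2 → 2 → 0, so m(3) = 0.
  α_5 = 1: Horner steps 2 → 5 → 6, so m(1) = 6.
  α_6 = 5: Horner steps 2 → 6 → 3, so m(5) = 3.
Codeword c = [3, 0, 1, 0, 6, 3] ∈ F_7^6.


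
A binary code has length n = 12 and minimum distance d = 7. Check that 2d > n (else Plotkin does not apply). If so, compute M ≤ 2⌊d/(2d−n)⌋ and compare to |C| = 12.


Plotkin bound M ≤ 6; given |C| = 12 > bound (violated).

Check applicability: 2d = 14, n = 12.
2d − n = 2 > 0, so Plotkin applies.
Compute d/(2d−n) = 7/2 ≈ 3.5000.
⌊d/(2d−n)⌋ = 3.
Plotkin bound: M ≤ 2·3 = 6.
Given |C| = 12, check: VIOLATED.
This |C| is above the Plotkin bound, so no binary code with n = 12, d = 7 and 12 codewords exists.


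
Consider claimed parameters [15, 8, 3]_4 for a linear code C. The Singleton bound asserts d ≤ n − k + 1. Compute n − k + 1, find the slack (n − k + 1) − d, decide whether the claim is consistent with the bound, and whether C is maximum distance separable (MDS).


Singleton RHS = n − k + 1 = 8, slack = 5, bound satisfied, not MDS.

Singleton bound: d ≤ n − k + 1.
Here n = 15, k = 8, so n − k + 1 = 8.
Given d = 3, check d ≤ 8: YES.
Slack = (n − k + 1) − d = 5.
The code is NOT MDS (slack = 5 > 0).
Description: the claimed parameters are [15, 8, 3]_4; such a code would be non-MDS.


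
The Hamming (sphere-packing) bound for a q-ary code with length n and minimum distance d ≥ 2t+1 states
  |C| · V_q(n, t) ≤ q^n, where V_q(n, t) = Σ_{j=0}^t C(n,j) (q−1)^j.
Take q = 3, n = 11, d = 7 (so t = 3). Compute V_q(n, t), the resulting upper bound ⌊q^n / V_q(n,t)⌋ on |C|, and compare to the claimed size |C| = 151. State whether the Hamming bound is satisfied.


V_q(n, t) = 1563, q^n = 177147, Hamming bound = 113, |C| = 151 > bound (violated).

Step 1: Compute V_q(n, t) = Σ_{j=0}^3 C(n, j) (q−1)^j.
  j = 0: C(11,0)·(2)^0 = 1·1 = 1.
  j = 1: C(11,1)·(2)^1 = 11·2 = 22.
  j = 2: C(11,2)·(2)^2 = 55·4 = 220.
  j = 3: C(11,3)·(2)^3 = 165·8 = 1320.
  V_q(n, t) = 1 + 22 + 220 + 1320 = 1563.
Step 2: q^n = 3^11 = 177147.
Step 3: Hamming bound ⌊q^n / V_q(n,t)⌋ = ⌊177147/1563⌋ = 113.
Step 4: Compare |C| = 151 to 113: violated.
The claimed |C| lies above the Hamming bound, so no 3-ary code of length 11 with d ≥ 7 can have 151 codewords.


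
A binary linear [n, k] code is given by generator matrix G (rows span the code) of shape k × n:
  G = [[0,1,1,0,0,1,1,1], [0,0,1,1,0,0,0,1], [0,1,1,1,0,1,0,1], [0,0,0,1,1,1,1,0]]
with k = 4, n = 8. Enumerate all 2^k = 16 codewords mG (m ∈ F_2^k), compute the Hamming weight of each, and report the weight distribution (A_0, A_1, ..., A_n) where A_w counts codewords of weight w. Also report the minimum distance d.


Weight distribution: A_0 = 1, A_2 = 4, A_3 = 2, A_4 = 3, A_5 = 6. Minimum distance d = 2.

Enumerate all 2^4 = 16 messages m ∈ F_2^4.
For each, compute codeword c = mG in F_2^8, then tally its weight.
  m = 0000 → c = 00000000, weight = 0.
  m = 1000 → c = 01100111, weight = 5.
  m = 0100 → c = 00110001, weight = 3.
  m = 1100 → c = 01010110, weight = 4.
  m = 0010 → c = 01110101, weight = 5.
  m = 1010 → c = 00010010, weight = 2.
  m = 0110 → c = 01000100, weight = 2.
  m = 1110 → c = 00100011, weight = 3.
  m = 0001 → c = 00011110, weight = 4.
  m = 1001 → c = 01111001, weight = 5.
  m = 0101 → c = 00101111, weight = 5.
  m = 1101 → c = 01001000, weight = 2.
  m = 0011 → c = 01101011, weight = 5.
  m = 1011 → c = 00001100, weight = 2.
  m = 0111 → c = 01011010, weight = 4.
  m = 1111 → c = 00111101, weight = 5.
Tally weights:
  weight 0: 1 codewords.
  weight 2: 4 codewords.
  weight 3: 2 codewords.
  weight 4: 3 codewords.
  weight 5: 6 codewords.
Minimum distance d = smallest w > 0 with A_w > 0 = 2.
Sanity: Σ A_w = 16 = 2^4 = 16 ✓.


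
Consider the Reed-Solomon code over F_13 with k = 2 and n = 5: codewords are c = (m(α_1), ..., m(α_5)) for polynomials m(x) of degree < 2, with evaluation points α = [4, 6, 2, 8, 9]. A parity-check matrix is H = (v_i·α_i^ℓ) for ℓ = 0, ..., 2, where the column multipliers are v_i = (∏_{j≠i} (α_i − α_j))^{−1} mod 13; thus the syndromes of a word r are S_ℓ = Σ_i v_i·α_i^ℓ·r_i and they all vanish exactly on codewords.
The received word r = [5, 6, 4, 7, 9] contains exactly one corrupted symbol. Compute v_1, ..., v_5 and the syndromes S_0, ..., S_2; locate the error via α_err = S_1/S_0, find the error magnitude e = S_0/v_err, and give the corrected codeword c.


S = (8, 7, 11), error at position 5, error magnitude e = 8, c = [5, 6, 4, 7, 1].

Step 1: column multipliers v_i = (∏_{j≠i}(α_i − α_j))^{−1} mod 13.
  i = 1 (α = 4): (4−6)(4−2)(4−8)(4−9) = (−2)·2·(−4)·(−5) = −80 ≡ 11, so v_1 = 11^{−1} = 6 (mod 13).
  i = 2 (α = 6): (6−4)(6−2)(6−8)(6−9) = 2·4·(−2)·(−3) = 48 ≡ 9, so v_2 = 9^{−1} = 3 (mod 13).
  i = 3 (α = 2): (2−4)(2−6)(2−8)(2−9) = (−2)·(−4)·(−6)·(−7) = 336 ≡ 11, so v_3 = 11^{−1} = 6 (mod 13).
  i = 4 (α = 8): (8−4)(8−6)(8−2)(8−9) = 4·2·6·(−1) = −48 ≡ 4, so v_4 = 4^{−1} = 10 (mod 13).
  i = 5 (α = 9): (9−4)(9−6)(9−2)(9−8) = 5·3·7·1 = 105 ≡ 1, so v_5 = 1^{−1} = 1 (mod 13).
  v = [6, 3, 6, 10, 1].
Step 2: syndromes of r = [5, 6, 4, 7, 9] (all sums mod 13).
  S_0 = Σ v_i r_i = 6·5 + 3·6 + 6·4 + 10·7 + 1·9 = 151 ≡ 8.
  S_1 = Σ v_i α_i r_i = 6·4·5 + 3·6·6 + 6·2·4 + 10·8·7 + 1·9·9 = 917 ≡ 7.
  α_i^2 mod 13 = [3, 10, 4, 12, 3].
  S_2 = Σ v_i α_i^2 r_i = 6·3·5 + 3·10·6 + 6·4·4 + 10·12·7 + 1·3·9 = 1233 ≡ 11.
  S = (8, 7, 11) ≠ 0, so r is not a codeword (an error is present).
Step 3: locate the error. For a single error e at position i, S_ℓ = v_i·e·α_i^ℓ, so α_err = S_1/S_0.
  S_0^{−1} = 8^{−1} = 5 (mod 13), so α_err = 7·5 = 35 ≡ 9 = α_5. Error position i = 5.
  Consistency check: S_2/S_1 = 11·2 = 22 ≡ 9 = α_err ✓ (single-error assumption holds).
Step 4: error magnitude e = S_0/v_5 = S_0·∏_{j≠5}(α_5 − α_j) = 8·1 = 8 ≡ 8 (mod 13).
Step 5: correct position 5: c_5 = r_5 − e = 9 − 8 ≡ 1 (mod 13). Hence c = [5, 6, 4, 7, 1].
  Check: interpolating c through the α_i gives m(x) = 3 + 7·x (degree < 2) with m(α_i) = c_i for every i, so c is indeed a codeword.


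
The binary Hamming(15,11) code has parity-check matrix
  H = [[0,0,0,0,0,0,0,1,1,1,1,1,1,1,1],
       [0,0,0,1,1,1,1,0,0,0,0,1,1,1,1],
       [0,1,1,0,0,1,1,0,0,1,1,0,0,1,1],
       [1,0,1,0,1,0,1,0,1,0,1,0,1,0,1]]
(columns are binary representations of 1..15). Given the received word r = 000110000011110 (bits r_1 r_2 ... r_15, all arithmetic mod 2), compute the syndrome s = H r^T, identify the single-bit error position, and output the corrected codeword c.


s = (0, 1, 0, 1)^T, error position = 5, corrected codeword c = 000100000011110

Compute s = H r^T mod 2 one row at a time:
  s_1 = 0 + 0 + 0 + 1 + 1 + 1 + 1 + 0 = 4 ≡ 0 (mod 2).
  s_2 = 1 + 1 + 0 + 0 + 1 + 1 + 1 + 0 = 5 ≡ 1 (mod 2).
  s_3 = 0 + 0 + 0 + 0 + 0 + 1 + 1 + 0 = 2 ≡ 0 (mod 2).
  s_4 = 0 + 0 + 1 + 0 + 0 + 1 + 1 + 0 = 3 ≡ 1 (mod 2).
s = (0, 1, 0, 1)^T — this equals column 5 of H (binary 0101), so error is at position 5.
Correct: flip bit 5 of r = 000110000011110 to get c = 000100000011110.


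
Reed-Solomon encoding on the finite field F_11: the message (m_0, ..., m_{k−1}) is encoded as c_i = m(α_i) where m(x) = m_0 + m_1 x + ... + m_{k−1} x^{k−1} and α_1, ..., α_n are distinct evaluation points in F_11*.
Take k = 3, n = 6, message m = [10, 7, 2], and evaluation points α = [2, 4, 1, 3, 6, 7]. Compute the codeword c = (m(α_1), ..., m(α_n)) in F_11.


c = [10, 4, 8, 5, 3, 3]

Message polynomial: m(x) = 10 + 7·x + 2·x^2 (mod 11).
For each evaluation point α_i, compute m(α_i) mod 11:
  α_1 = 2: Horner steps 2 → 0 → 10, so m(2) = 10.
  α_2 = 4: Horner steps 2 → 4 → 4, so m(4) = 4.
  α_3 = 1: Horner steps 2 → 9 → 8, so m(1) = 8.
  α_4 = 3: Horner steps 2 → 2 → 5, so m(3) = 5.
  α_5 = 6: Horner steps 2 → 8 → 3, so m(6) = 3.
  α_6 = 7: Horner steps 2 → 10 → 3, so m(7) = 3.
Codeword c = [10, 4, 8, 5, 3, 3] ∈ F_11^6.


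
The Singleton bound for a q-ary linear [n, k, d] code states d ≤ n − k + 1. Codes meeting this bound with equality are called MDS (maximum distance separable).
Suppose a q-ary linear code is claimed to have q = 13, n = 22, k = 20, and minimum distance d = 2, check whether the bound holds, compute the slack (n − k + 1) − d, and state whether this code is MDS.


Singleton RHS = n − k + 1 = 3, slack = 1, bound satisfied, not MDS.

Singleton bound: d ≤ n − k + 1.
Here n = 22, k = 20, so n − k + 1 = 3.
Given d = 2, check d ≤ 3: YES.
Slack = (n − k + 1) − d = 1.
The code is NOT MDS (slack = 1 > 0).
Description: the claimed parameters are [22, 20, 2]_13; such a code would be non-MDS.


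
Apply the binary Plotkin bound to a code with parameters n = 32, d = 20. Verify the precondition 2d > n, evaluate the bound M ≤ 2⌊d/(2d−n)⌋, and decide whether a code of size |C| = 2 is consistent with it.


Plotkin bound M ≤ 4; given |C| = 2 ≤ bound (satisfied).

Check applicability: 2d = 40, n = 32.
2d − n = 8 > 0, so Plotkin applies.
Compute d/(2d−n) = 20/8 ≈ 2.5000.
⌊d/(2d−n)⌋ = 2.
Plotkin bound: M ≤ 2·2 = 4.
Given |C| = 2, check: satisfied.
This |C| is below the Plotkin bound.


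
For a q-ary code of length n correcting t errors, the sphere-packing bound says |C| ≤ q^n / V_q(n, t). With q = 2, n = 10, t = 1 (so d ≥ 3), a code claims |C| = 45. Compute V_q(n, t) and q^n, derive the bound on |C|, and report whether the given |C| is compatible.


V_q(n, t) = 11, q^n = 1024, Hamming bound = 93, |C| = 45 ≤ bound (satisfied).

Step 1: Compute V_q(n, t) = Σ_{j=0}^1 C(n, j) (q−1)^j.
  j = 0: C(10,0)·(1)^0 = 1·1 = 1.
  j = 1: C(10,1)·(1)^1 = 10·1 = 10.
  V_q(n, t) = 1 + 10 = 11.
Step 2: q^n = 2^10 = 1024.
Step 3: Hamming bound ⌊q^n / V_q(n,t)⌋ = ⌊1024/11⌋ = 93.
Step 4: Compare |C| = 45 to 93: satisfied.
The claimed |C| lies below the Hamming bound.


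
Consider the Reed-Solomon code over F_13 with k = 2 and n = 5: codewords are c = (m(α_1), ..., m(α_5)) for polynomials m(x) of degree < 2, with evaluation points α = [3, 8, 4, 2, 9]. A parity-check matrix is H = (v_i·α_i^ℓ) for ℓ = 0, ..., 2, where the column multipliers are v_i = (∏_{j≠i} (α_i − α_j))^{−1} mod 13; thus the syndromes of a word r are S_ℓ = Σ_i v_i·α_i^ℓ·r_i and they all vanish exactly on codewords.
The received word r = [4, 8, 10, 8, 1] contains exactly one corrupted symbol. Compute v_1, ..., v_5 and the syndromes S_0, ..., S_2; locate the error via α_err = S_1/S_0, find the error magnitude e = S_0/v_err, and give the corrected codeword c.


S = (6, 12, 11), error at position 4, error magnitude e = 10, c = [4, 8, 10, 11, 1].

Step 1: column multipliers v_i = (∏_{j≠i}(α_i − α_j))^{−1} mod 13.
  i = 1 (α = 3): (3−8)(3−4)(3−2)(3−9) = (−5)·(−1)·1·(−6) = −30 ≡ 9, so v_1 = 9^{−1} = 3 (mod 13).
  i = 2 (α = 8): (8−3)(8−4)(8−2)(8−9) = 5·4·6·(−1) = −120 ≡ 10, so v_2 = 10^{−1} = 4 (mod 13).
  i = 3 (α = 4): (4−3)(4−8)(4−2)(4−9) = 1·(−4)·2·(−5) = 40 ≡ 1, so v_3 = 1^{−1} = 1 (mod 13).
  i = 4 (α = 2): (2−3)(2−8)(2−4)(2−9) = (−1)·(−6)·(−2)·(−7) = 84 ≡ 6, so v_4 = 6^{−1} = 11 (mod 13).
  i = 5 (α = 9): (9−3)(9−8)(9−4)(9−2) = 6·1·5·7 = 210 ≡ 2, so v_5 = 2^{−1} = 7 (mod 13).
  v = [3, 4, 1, 11, 7].
Step 2: syndromes of r = [4, 8, 10, 8, 1] (all sums mod 13).
  S_0 = Σ v_i r_i = 3·4 + 4·8 + 1·10 + 11·8 + 7·1 = 149 ≡ 6.
  S_1 = Σ v_i α_i r_i = 3·3·4 + 4·8·8 + 1·4·10 + 11·2·8 + 7·9·1 = 571 ≡ 12.
  α_i^2 mod 13 = [9, 12, 3, 4, 3].
  S_2 = Σ v_i α_i^2 r_i = 3·9·4 + 4·12·8 + 1·3·10 + 11·4·8 + 7·3·1 = 895 ≡ 11.
  S = (6, 12, 11) ≠ 0, so r is not a codeword (an error is present).
Step 3: locate the error. For a single error e at position i, S_ℓ = v_i·e·α_i^ℓ, so α_err = S_1/S_0.
  S_0^{−1} = 6^{−1} = 11 (mod 13), so α_err = 12·11 = 132 ≡ 2 = α_4. Error position i = 4.
  Consistency check: S_2/S_1 = 11·12 = 132 ≡ 2 = α_err ✓ (single-error assumption holds).
Step 4: error magnitude e = S_0/v_4 = S_0·∏_{j≠4}(α_4 − α_j) = 6·6 = 36 ≡ 10 (mod 13).
Step 5: correct position 4: c_4 = r_4 − e = 8 − 10 ≡ 11 (mod 13). Hence c = [4, 8, 10, 11, 1].
  Check: interpolating c through the α_i gives m(x) = 12 + 6·x (degree < 2) with m(α_i) = c_i for every i, so c is indeed a codeword.


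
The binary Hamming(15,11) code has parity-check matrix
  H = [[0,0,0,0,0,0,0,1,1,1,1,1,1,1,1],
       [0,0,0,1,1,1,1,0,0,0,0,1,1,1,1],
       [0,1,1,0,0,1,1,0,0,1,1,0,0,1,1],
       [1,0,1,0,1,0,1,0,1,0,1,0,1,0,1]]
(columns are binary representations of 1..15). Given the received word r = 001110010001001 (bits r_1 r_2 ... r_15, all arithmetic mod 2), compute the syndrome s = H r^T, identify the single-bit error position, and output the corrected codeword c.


s = (1, 0, 0, 1)^T, error position = 9, corrected codeword c = 001110011001001

Compute s = H r^T mod 2 one row at a time:
  s_1 = 1 + 0 + 0 + 0 + 1 + 0 + 0 + 1 = 3 ≡ 1 (mod 2).
  s_2 = 1 + 1 + 0 + 0 + 1 + 0 + 0 + 1 = 4 ≡ 0 (mod 2).
  s_3 = 0 + 1 + 0 + 0 + 0 + 0 + 0 + 1 = 2 ≡ 0 (mod 2).
  s_4 = 0 + 1 + 1 + 0 + 0 + 0 + 0 + 1 = 3 ≡ 1 (mod 2).
s = (1, 0, 0, 1)^T — this equals column 9 of H (binary 1001), so error is at position 9.
Correct: flip bit 9 of r = 001110010001001 to get c = 001110011001001.


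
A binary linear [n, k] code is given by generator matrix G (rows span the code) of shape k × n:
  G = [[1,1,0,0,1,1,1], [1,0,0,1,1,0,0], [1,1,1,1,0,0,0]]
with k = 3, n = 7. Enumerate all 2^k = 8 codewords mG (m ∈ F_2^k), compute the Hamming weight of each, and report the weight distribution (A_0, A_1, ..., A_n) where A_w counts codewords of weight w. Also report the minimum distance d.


Weight distribution: A_0 = 1, A_3 = 2, A_4 = 3, A_5 = 2. Minimum distance d = 3.

Enumerate all 2^3 = 8 messages m ∈ F_2^3.
For each, compute codeword c = mG in F_2^7, then tally its weight.
  m = 000 → c = 0000000, weight = 0.
  m = 100 → c = 1100111, weight = 5.
  m = 010 → c = 1001100, weight = 3.
  m = 110 → c = 0101011, weight = 4.
  m = 001 → c = 1111000, weight = 4.
  m = 101 → c = 0011111, weight = 5.
  m = 011 → c = 0110100, weight = 3.
  m = 111 → c = 1010011, weight = 4.
Tally weights:
  weight 0: 1 codewords.
  weight 3: 2 codewords.
  weight 4: 3 codewords.
  weight 5: 2 codewords.
Minimum distance d = smallest w > 0 with A_w > 0 = 3.
Sanity: Σ A_w = 8 = 2^3 = 8 ✓.


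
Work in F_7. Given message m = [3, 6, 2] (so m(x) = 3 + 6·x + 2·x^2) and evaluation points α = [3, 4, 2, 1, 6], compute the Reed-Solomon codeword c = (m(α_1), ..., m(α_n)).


c = [4, 3, 2, 4, 6]

Message polynomial: m(x) = 3 + 6·x + 2·x^2 (mod 7).
For each evaluation point α_i, compute m(α_i) mod 7:
  α_1 = 3: Horner steps 2 → 5 → 4, so m(3) = 4.
  α_2 = 4: Horner steps 2 → 0 → 3, so m(4) = 3.
  α_3 = 2: Horner steps 2 → 3 → 2, so m(2) = 2.
  α_4 = 1: Horner steps 2 → 1 → 4, so m(1) = 4.
  α_5 = 6: Horner steps 2 → 4 → 6, so m(6) = 6.
Codeword c = [4, 3, 2, 4, 6] ∈ F_7^5.


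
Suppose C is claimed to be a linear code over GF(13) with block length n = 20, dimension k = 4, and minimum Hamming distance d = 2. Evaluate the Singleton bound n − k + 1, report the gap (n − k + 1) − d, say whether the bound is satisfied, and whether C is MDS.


Singleton RHS = n − k + 1 = 17, slack = 15, bound satisfied, not MDS.

Singleton bound: d ≤ n − k + 1.
Here n = 20, k = 4, so n − k + 1 = 17.
Given d = 2, check d ≤ 17: YES.
Slack = (n − k + 1) − d = 15.
The code is NOT MDS (slack = 15 > 0).
Description: the claimed parameters are [20, 4, 2]_13; such a code would be non-MDS.


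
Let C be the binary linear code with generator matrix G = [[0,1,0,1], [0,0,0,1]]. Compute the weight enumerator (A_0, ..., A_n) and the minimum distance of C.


Weight distribution: A_0 = 1, A_1 = 2, A_2 = 1. Minimum distance d = 1.

Enumerate all 2^2 = 4 messages m ∈ F_2^2.
For each, compute codeword c = mG in F_2^4, then tally its weight.
  m = 00 → c = 0000, weight = 0.
  m = 10 → c = 0101, weight = 2.
  m = 01 → c = 0001, weight = 1.
  m = 11 → c = 0100, weight = 1.
Tally weights:
  weight 0: 1 codewords.
  weight 1: 2 codewords.
  weight 2: 1 codewords.
Minimum distance d = smallest w > 0 with A_w > 0 = 1.
Sanity: Σ A_w = 4 = 2^2 = 4 ✓.


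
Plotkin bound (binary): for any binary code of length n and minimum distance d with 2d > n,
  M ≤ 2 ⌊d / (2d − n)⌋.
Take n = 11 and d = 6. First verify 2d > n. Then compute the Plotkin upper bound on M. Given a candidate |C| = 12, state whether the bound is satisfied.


Plotkin bound M ≤ 12; given |C| = 12 ≤ bound (satisfied).

Check applicability: 2d = 12, n = 11.
2d − n = 1 > 0, so Plotkin applies.
Compute d/(2d−n) = 6/1 ≈ 6.0000.
⌊d/(2d−n)⌋ = 6.
Plotkin bound: M ≤ 2·6 = 12.
Given |C| = 12, check: satisfied.
This |C| is at the Plotkin bound.


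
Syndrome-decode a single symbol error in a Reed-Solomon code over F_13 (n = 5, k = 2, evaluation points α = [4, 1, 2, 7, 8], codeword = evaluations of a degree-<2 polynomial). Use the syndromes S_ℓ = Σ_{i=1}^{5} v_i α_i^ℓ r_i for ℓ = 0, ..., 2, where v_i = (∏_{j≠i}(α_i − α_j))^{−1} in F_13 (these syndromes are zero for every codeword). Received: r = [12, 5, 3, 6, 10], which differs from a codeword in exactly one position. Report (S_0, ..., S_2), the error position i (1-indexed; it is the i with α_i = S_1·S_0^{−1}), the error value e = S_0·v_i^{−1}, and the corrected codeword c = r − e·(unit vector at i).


S = (7, 4, 6), error at position 5, error magnitude e = 6, c = [12, 5, 3, 6, 4].

Step 1: column multipliers v_i = (∏_{j≠i}(α_i − α_j))^{−1} mod 13.
  i = 1 (α = 4): (4−1)(4−2)(4−7)(4−8) = 3·2·(−3)·(−4) = 72 ≡ 7, so v_1 = 7^{−1} = 2 (mod 13).
  i = 2 (α = 1): (1−4)(1−2)(1−7)(1−8) = (−3)·(−1)·(−6)·(−7) = 126 ≡ 9, so v_2 = 9^{−1} = 3 (mod 13).
  i = 3 (α = 2): (2−4)(2−1)(2−7)(2−8) = (−2)·1·(−5)·(−6) = −60 ≡ 5, so v_3 = 5^{−1} = 8 (mod 13).
  i = 4 (α = 7): (7−4)(7−1)(7−2)(7−8) = 3·6·5·(−1) = −90 ≡ 1, so v_4 = 1^{−1} = 1 (mod 13).
  i = 5 (α = 8): (8−4)(8−1)(8−2)(8−7) = 4·7·6·1 = 168 ≡ 12, so v_5 = 12^{−1} = 12 (mod 13).
  v = [2, 3, 8, 1, 12].
Step 2: syndromes of r = [12, 5, 3, 6, 10] (all sums mod 13).
  S_0 = Σ v_i r_i = 2·12 + 3·5 + 8·3 + 1·6 + 12·10 = 189 ≡ 7.
  S_1 = Σ v_i α_i r_i = 2·4·12 + 3·1·5 + 8·2·3 + 1·7·6 + 12·8·10 = 1161 ≡ 4.
  α_i^2 mod 13 = [3, 1, 4, 10, 12].
  S_2 = Σ v_i α_i^2 r_i = 2·3·12 + 3·1·5 + 8·4·3 + 1·10·6 + 12·12·10 = 1683 ≡ 6.
  S = (7, 4, 6) ≠ 0, so r is not a codeword (an error is present).
Step 3: locate the error. For a single error e at position i, S_ℓ = v_i·e·α_i^ℓ, so α_err = S_1/S_0.
  S_0^{−1} = 7^{−1} = 2 (mod 13), so α_err = 4·2 = 8 ≡ 8 = α_5. Error position i = 5.
  Consistency check: S_2/S_1 = 6·10 = 60 ≡ 8 = α_err ✓ (single-error assumption holds).
Step 4: error magnitude e = S_0/v_5 = S_0·∏_{j≠5}(α_5 − α_j) = 7·12 = 84 ≡ 6 (mod 13).
Step 5: correct position 5: c_5 = r_5 − e = 10 − 6 ≡ 4 (mod 13). Hence c = [12, 5, 3, 6, 4].
  Check: interpolating c through the α_i gives m(x) = 7 + 11·x (degree < 2) with m(α_i) = c_i for every i, so c is indeed a codeword.
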